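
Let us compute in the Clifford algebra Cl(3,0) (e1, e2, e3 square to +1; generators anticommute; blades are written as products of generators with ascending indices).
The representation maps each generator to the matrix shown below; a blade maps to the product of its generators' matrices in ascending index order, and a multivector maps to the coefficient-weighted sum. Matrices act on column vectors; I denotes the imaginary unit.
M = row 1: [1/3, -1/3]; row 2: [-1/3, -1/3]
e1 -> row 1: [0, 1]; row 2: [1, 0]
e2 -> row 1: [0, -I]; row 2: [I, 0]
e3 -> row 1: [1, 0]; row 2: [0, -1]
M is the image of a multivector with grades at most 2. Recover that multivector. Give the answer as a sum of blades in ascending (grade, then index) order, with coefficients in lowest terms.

Method: 1, rho(e1), rho(e2), rho(e3) form a trace-orthogonal basis of the 2x2 complex matrices (tr(X Y) = 2 if X = Y, else 0), so M = m0*1 + m1*rho(e1) + m2*rho(e2) + m3*rho(e3) with m0 = tr(M)/2 = 0, m1 = tr(M rho(e1))/2 = -1/3, m2 = tr(M rho(e2))/2 = 0, m3 = tr(M rho(e3))/2 = 1/3.
Multiplying table entries, the bivector images are rho(e1 e2) = I*rho(e3), rho(e1 e3) = -I*rho(e2), rho(e2 e3) = I*rho(e1); with real blade coefficients the real parts of m0..m3 are the coefficients of 1, e1, e2, e3 and the imaginary parts give the bivectors (e2 e3: Im m1, e1 e3: -Im m2, e1 e2: Im m3).
Answer: -1/3*e1 + 1/3*e3


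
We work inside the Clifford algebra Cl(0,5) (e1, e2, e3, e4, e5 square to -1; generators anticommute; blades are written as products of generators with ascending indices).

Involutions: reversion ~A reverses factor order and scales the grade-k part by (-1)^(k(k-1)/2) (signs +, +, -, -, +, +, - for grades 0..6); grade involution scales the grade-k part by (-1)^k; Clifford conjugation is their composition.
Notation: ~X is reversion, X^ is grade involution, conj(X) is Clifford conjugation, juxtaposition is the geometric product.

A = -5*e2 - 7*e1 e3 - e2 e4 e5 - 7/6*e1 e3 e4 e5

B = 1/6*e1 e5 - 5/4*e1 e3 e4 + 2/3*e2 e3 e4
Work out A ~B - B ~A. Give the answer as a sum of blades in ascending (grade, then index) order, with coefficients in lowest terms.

first term: 35/4*e4 + 35/24*e5 - 127/36*e3 e4 + 1/2*e3 e5 + 29/6*e1 e2 e4 - 1/18*e1 e2 e5 + 25/4*e1 e2 e3 e4 + 5/4*e1 e2 e3 e5
second term: 35/4*e4 + 35/24*e5 + 127/36*e3 e4 - 1/2*e3 e5 - 29/6*e1 e2 e4 + 1/18*e1 e2 e5 + 25/4*e1 e2 e3 e4 + 5/4*e1 e2 e3 e5
Answer: -127/18*e3 e4 + e3 e5 + 29/3*e1 e2 e4 - 1/9*e1 e2 e5


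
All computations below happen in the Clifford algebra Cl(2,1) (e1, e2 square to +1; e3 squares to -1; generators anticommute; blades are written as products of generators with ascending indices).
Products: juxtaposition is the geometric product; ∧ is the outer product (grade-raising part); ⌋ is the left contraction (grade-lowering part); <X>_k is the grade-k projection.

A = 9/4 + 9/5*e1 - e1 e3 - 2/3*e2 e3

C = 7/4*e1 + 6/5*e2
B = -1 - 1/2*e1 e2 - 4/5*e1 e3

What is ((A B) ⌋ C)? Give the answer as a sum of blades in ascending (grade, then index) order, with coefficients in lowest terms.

step 1: -29/20 - 9/5*e1 - 9/10*e2 - 36/25*e3 - 199/120*e1 e2 - 17/15*e1 e3 + 7/6*e2 e3
step 2: -423/100 - 203/80*e1 - 87/50*e2
Answer: -423/100 - 203/80*e1 - 87/50*e2


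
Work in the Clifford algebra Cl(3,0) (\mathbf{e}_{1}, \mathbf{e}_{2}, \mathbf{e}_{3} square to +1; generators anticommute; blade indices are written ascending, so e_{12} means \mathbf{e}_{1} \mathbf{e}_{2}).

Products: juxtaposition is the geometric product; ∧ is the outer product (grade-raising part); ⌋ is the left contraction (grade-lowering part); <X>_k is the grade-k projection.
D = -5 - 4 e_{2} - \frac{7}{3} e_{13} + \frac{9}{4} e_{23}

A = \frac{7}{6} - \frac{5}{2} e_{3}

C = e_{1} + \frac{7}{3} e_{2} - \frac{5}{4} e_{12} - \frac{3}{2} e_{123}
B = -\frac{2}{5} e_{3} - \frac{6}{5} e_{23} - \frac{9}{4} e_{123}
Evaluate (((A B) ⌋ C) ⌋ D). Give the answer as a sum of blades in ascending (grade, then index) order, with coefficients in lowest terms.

step 1: 1 - 3 e_{2} - \frac{7}{15} e_{3} + \frac{45}{8} e_{12} - \frac{7}{5} e_{23} - \frac{21}{8} e_{123}
step 2: -\frac{125}{32} - \frac{97}{20} e_{1} + \frac{7}{3} e_{2} + \frac{135}{16} e_{3} - \frac{11}{20} e_{12} - \frac{9}{2} e_{13} - \frac{3}{2} e_{123}
step 3: -\frac{29}{96} + \frac{315}{16} e_{1} - \frac{215}{64} e_{2} + \frac{497}{30} e_{3} + \frac{875}{96} e_{13} - \frac{1125}{128} e_{23}
Answer: -\frac{29}{96} + \frac{315}{16} e_{1} - \frac{215}{64} e_{2} + \frac{497}{30} e_{3} + \frac{875}{96} e_{13} - \frac{1125}{128} e_{23}


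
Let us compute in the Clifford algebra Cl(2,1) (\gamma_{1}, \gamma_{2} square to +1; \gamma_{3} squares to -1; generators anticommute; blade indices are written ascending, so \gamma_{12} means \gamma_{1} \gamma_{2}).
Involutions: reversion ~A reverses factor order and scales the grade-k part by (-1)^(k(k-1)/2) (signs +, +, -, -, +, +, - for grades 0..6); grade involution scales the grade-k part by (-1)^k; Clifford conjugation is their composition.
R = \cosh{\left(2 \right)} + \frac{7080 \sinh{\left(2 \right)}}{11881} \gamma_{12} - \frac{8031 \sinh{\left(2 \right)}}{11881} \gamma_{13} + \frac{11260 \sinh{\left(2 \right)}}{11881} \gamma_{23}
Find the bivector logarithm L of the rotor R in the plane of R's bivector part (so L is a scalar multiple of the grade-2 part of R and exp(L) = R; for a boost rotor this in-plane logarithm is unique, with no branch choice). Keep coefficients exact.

The scalar part of R is \cosh{\left(2 \right)}, so cosh pins the rapidity up to sign — the sign comes from the bivector part; dividing that part by sinh of the rapidity yields the plane, and the in-plane L = rapidity * plane is unique because the two sign choices cancel.
Concretely: cosh(rapidity) = \cosh{\left(2 \right)} gives rapidity = ±2, and since rapidity/sinh(rapidity) is even the sign is immaterial: L = (rapidity/sinh(rapidity)) * <R>_2 = (\frac{2}{\sinh{\left(2 \right)}}) * <R>_2.
Answer: \frac{14160}{11881} \gamma_{12} - \frac{16062}{11881} \gamma_{13} + \frac{22520}{11881} \gamma_{23}


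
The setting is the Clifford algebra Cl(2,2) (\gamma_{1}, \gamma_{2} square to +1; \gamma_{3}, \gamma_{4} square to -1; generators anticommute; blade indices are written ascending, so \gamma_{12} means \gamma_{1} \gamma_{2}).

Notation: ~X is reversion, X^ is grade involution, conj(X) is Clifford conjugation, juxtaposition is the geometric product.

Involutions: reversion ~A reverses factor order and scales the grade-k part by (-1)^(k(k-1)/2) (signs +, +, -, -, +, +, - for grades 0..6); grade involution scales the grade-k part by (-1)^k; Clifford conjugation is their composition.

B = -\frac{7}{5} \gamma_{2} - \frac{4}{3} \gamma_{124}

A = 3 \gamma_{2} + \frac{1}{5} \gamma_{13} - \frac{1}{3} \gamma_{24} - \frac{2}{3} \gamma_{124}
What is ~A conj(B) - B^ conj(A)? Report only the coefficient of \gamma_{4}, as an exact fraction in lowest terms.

first term: \frac{149}{45} - \frac{4}{9} \gamma_{1} - \frac{7}{15} \gamma_{4} + \frac{46}{15} \gamma_{14} + \frac{7}{25} \gamma_{123} + \frac{4}{15} \gamma_{234}
second term: -\frac{229}{45} + \frac{4}{9} \gamma_{1} + \frac{7}{15} \gamma_{4} + \frac{74}{15} \gamma_{14} + \frac{7}{25} \gamma_{123} + \frac{4}{15} \gamma_{234}
Answer: -\frac{14}{15}


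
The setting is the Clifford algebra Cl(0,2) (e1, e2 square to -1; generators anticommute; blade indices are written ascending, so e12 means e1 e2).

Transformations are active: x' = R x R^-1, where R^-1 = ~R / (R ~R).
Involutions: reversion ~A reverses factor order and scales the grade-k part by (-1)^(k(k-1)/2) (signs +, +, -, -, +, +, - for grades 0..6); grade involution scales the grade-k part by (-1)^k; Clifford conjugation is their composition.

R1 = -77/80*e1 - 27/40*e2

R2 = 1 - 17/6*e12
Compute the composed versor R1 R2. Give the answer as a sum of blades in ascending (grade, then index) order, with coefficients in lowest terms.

Distribute over the terms of R1 (each basis-blade product reordered to ascending indices, repeated generators contracted through their squares):
(-77/80*e1) R2 = -77/80*e1 - 1309/480*e2
(-27/40*e2) R2 = 153/80*e1 - 27/40*e2
Summing the partial products and collecting blades:
Answer: 19/20*e1 - 1633/480*e2


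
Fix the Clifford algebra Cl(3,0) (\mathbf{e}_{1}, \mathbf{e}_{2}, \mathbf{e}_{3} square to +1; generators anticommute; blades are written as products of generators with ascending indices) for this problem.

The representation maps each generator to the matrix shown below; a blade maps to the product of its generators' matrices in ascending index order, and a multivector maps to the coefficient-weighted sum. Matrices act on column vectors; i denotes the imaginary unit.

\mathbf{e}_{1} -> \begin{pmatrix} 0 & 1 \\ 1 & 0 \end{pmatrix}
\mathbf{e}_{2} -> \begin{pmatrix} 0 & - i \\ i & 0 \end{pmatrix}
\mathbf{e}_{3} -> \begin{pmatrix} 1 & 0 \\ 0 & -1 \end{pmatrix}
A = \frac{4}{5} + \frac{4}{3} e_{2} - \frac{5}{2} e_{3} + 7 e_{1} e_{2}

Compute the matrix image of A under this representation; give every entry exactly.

Bivector images (products of the table entries): rho(e_{1} e_{2}) = rho(\mathbf{e}_{1})rho(\mathbf{e}_{2}) = \begin{pmatrix} i & 0 \\ 0 & - i \end{pmatrix}.
M = (\frac{4}{5})*1 + (\frac{4}{3})*rho(e_{2}) + (-\frac{5}{2})*rho(e_{3}) + (7)*rho(e_{1} e_{2}), summed entrywise (1 is the identity matrix):
Answer: \begin{pmatrix} - \frac{17}{10} + 7 i & - \frac{4 i}{3} \\ \frac{4 i}{3} & \frac{33}{10} - 7 i \end{pmatrix}


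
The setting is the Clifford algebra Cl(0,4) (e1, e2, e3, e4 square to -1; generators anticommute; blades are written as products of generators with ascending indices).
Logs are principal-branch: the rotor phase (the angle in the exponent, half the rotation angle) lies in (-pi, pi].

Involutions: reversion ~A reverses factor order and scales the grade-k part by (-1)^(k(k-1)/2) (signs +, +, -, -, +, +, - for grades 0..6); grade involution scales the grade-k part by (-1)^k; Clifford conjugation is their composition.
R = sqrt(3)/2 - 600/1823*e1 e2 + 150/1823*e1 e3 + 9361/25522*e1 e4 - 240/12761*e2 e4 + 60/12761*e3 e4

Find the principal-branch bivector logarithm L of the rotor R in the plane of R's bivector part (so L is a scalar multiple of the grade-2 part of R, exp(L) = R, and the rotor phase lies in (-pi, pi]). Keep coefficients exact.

The scalar part of R is sqrt(3)/2, and that scalar determines the rotor phase on the principal branch; recovering the unit plane as bivector-part over sine of the phase gives L = phase * plane.
Concretely: cos(phase) = sqrt(3)/2 gives phase = ±pi/6, and since phase/sin(phase) is even the sign is immaterial: L = (phase/sin(phase)) * <R>_2 = (pi/3) * <R>_2.
Answer: -200*pi/1823*e1 e2 + 50*pi/1823*e1 e3 + 9361*pi/76566*e1 e4 - 80*pi/12761*e2 e4 + 20*pi/12761*e3 e4


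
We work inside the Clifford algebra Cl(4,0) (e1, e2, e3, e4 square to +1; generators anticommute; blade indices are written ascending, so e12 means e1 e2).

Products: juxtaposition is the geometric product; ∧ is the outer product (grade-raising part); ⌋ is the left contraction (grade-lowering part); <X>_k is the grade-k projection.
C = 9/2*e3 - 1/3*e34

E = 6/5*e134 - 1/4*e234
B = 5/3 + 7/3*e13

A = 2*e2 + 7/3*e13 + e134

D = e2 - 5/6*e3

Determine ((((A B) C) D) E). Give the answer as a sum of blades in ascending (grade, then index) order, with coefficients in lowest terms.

step 1: -49/9 + 10/3*e2 - 7/3*e4 + 35/9*e13 - 14/3*e123 + 5/3*e134
step 2: 325/18*e1 - 455/18*e3 - 21*e12 - 475/54*e14 + 15*e23 + 665/54*e34 + 14/9*e124 - 10/9*e234
step 3: 2275/108 - 21*e1 - 25/2*e2 - 15*e3 + 3325/324*e4 + 325/18*e12 - 1625/108*e13 - 14/9*e14 + 455/18*e23 - 25/27*e24 - 10/9*e34 + 35/2*e123 + 475/54*e124 - 2375/324*e134 + 665/54*e234 + 35/27*e1234
step 4: 95/8 + 179/108*e1 + 23/18*e2 - 883/540*e3 + 195/8*e4 + 16777/1296*e12 + 2185/216*e13 + 179/8*e14 - 17005/1296*e23 + 69/4*e24 - 883/40*e34 + 3/2*e123 + 11479/432*e124 + 1495/72*e134 - 11635/432*e234 + 81/4*e1234
Answer: 95/8 + 179/108*e1 + 23/18*e2 - 883/540*e3 + 195/8*e4 + 16777/1296*e12 + 2185/216*e13 + 179/8*e14 - 17005/1296*e23 + 69/4*e24 - 883/40*e34 + 3/2*e123 + 11479/432*e124 + 1495/72*e134 - 11635/432*e234 + 81/4*e1234


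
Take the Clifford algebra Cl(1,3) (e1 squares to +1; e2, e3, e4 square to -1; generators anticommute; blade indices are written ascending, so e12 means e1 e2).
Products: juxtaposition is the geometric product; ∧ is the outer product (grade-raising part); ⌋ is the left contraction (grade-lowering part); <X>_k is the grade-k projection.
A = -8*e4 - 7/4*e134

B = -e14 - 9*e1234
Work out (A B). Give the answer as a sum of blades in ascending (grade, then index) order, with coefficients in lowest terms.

step 1: 8*e1 - 63/4*e2 - 7/4*e3 + 72*e123
Answer: 8*e1 - 63/4*e2 - 7/4*e3 + 72*e123


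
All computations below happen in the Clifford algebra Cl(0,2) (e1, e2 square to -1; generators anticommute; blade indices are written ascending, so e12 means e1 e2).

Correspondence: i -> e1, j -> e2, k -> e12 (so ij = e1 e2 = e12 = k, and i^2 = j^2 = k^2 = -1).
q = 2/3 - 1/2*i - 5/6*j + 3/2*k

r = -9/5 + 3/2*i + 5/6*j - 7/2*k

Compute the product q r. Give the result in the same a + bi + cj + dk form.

In blades: q = 2/3 - 1/2*e1 - 5/6*e2 + 3/2*e12, r = -9/5 + 3/2*e1 + 5/6*e2 - 7/2*e12.
Distribute q over r term by term (generator squares from the signature, products reordered to ascending indices): (2/3)*r = -6/5 + e1 + 5/9*e2 - 7/3*e12; (-1/2*e1)*r = 3/4 + 9/10*e1 - 7/4*e2 - 5/12*e12; (-5/6*e2)*r = 25/36 + 35/12*e1 + 3/2*e2 + 5/4*e12; (3/2*e12)*r = 21/4 - 5/4*e1 + 9/4*e2 - 27/10*e12.
Sum: 989/180 + 107/30*e1 + 23/9*e2 - 21/5*e12; translating back through the correspondence:
Answer: 989/180 + 107/30*i + 23/9*j - 21/5*k


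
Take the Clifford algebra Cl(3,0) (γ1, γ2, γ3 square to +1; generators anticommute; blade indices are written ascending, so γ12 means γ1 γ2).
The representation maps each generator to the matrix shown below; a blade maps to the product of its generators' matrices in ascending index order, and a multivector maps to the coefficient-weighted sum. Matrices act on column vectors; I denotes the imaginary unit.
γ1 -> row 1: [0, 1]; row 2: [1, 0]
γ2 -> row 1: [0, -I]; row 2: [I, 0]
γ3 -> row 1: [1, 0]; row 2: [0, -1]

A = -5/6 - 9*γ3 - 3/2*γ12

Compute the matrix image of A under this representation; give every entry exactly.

Bivector images (products of the table entries): rho(γ12) = rho(γ1)rho(γ2) = row 1: [I, 0]; row 2: [0, -I].
M = (-5/6)*1 + (-9)*rho(γ3) + (-3/2)*rho(γ12), summed entrywise (1 is the identity matrix):
Answer: row 1: [-59/6 - 3*I/2, 0]; row 2: [0, 49/6 + 3*I/2]


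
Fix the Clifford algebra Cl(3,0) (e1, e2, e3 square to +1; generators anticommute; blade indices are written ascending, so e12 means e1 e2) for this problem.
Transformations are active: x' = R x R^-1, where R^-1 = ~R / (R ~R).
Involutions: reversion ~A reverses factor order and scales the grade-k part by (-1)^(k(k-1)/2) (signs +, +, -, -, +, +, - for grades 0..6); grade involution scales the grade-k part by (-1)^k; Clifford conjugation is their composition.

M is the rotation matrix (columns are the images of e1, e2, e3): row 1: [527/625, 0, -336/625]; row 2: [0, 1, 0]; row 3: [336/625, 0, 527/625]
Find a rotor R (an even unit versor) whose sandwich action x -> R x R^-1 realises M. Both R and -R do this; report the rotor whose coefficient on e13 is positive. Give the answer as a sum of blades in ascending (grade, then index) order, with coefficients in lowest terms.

Method: write R = a + b12*e12 + b13*e13 + b23*e23 with a^2 + b12^2 + b13^2 + b23^2 = 1 (so R^-1 = ~R). Expanding the columns R e_j ~R gives tr M = 4a^2 - 1 and, from the antisymmetric part, M21 - M12 = -4a*b12, M13 - M31 = 4a*b13, M32 - M23 = -4a*b23.
Here tr M = 1679/625, so a^2 = (1 + tr M)/4 = 576/625 and a = ±24/25. Taking a = 24/25: M21 - M12 = 0, M13 - M31 = -672/625, M32 - M23 = 0, giving b12 = 0, b13 = -7/25, b23 = 0, i.e. R = 24/25 - 7/25*e13.
Its e13 coefficient is negative, so report the other preimage -R.
Answer: -24/25 + 7/25*e13. Uniqueness: Spin(3) -> SO(3) maps R and -R to the same rotation of trace 1679/625; fixing the sign of the e13 coefficient removes the ambiguity.


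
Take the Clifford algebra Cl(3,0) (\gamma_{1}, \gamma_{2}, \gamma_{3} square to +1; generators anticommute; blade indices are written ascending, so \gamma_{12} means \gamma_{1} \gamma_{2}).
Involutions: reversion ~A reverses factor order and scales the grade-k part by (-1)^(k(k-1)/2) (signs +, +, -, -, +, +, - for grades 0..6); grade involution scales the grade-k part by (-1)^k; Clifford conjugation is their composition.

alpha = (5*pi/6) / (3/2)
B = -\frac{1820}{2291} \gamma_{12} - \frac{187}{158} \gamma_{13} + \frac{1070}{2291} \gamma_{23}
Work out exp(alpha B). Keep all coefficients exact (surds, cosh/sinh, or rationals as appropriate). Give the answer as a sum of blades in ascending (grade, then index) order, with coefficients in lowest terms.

B^2 term by term: the squares give (-\frac{1820}{2291})^2*(\gamma_{12})^2 + (-\frac{187}{158})^2*(\gamma_{13})^2 + (\frac{1070}{2291})^2*(\gamma_{23})^2 = \frac{3312400}{5248681}*(-1) + \frac{34969}{24964}*(-1) + \frac{1144900}{5248681}*(-1) = -\frac{9}{4} (each basis 2-blade squares to minus the product of its generators' squares); cross terms between blades sharing an index anticommute and cancel. So B^2 = -\frac{9}{4}.
B^2 = -\frac{9}{4} — circular case — the even/odd split gives cos and sin: l = \frac{3}{2}, alpha*l = \frac{5 \pi}{6}, so exp(alpha B) = cos(\frac{5 \pi}{6}) + (sin(\frac{5 \pi}{6})/(\frac{3}{2}))*B = - \frac{\sqrt{3}}{2} + (\frac{1}{3})*B.
Answer: - \frac{\sqrt{3}}{2} - \frac{1820}{6873} \gamma_{12} - \frac{187}{474} \gamma_{13} + \frac{1070}{6873} \gamma_{23}


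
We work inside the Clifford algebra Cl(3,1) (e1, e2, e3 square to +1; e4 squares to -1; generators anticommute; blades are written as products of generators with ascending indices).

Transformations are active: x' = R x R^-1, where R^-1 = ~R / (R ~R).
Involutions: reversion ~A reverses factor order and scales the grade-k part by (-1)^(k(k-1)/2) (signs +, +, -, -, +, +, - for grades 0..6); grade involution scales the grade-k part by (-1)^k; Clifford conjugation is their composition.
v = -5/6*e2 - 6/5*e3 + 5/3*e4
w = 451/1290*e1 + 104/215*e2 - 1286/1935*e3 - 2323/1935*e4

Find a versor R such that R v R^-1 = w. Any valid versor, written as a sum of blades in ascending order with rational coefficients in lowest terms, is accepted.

R = v + w = 451/1290*e1 - 451/1290*e2 - 3608/1935*e3 + 902/1935*e4 works: the equal norms (-193/300) guarantee its sandwich swaps v into w.
Answer: 451/1290*e1 - 451/1290*e2 - 3608/1935*e3 + 902/1935*e4


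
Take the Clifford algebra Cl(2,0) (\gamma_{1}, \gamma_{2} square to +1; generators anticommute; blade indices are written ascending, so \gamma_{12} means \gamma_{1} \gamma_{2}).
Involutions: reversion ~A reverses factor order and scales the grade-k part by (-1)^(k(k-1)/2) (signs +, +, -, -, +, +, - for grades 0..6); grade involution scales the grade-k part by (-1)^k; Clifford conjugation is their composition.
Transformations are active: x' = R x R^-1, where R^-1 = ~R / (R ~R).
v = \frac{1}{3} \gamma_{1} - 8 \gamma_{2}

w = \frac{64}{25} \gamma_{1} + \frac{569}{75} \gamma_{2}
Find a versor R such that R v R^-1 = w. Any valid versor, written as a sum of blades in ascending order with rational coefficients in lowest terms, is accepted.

Take R = v + w = \frac{217}{75} \gamma_{1} - \frac{31}{75} \gamma_{2}. Because q(v) = q(w) = \frac{577}{9}, conjugation by R sends v exactly to w.
Answer: \frac{217}{75} \gamma_{1} - \frac{31}{75} \gamma_{2}


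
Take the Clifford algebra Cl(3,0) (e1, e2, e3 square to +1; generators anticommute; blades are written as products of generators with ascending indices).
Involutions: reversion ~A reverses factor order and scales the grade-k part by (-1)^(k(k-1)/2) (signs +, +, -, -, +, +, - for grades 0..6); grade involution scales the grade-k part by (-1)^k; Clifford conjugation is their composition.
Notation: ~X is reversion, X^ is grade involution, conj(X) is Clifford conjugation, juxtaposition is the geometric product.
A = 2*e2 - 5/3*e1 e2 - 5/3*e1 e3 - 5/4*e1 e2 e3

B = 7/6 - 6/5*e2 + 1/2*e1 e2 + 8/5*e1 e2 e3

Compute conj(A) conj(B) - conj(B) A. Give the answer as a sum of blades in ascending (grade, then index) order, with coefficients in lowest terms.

first term: 13/30 + e1 + 1/3*e2 - 79/24*e3 + 35/18*e1 e2 + 299/45*e1 e3 - 5/6*e2 e3 - 83/24*e1 e2 e3
second term: 107/30 + e1 - 1/3*e2 + 49/24*e3 - 35/18*e1 e2 - 164/45*e1 e3 - 5/6*e2 e3 + 13/24*e1 e2 e3
Answer: -47/15 + 2/3*e2 - 16/3*e3 + 35/9*e1 e2 + 463/45*e1 e3 - 4*e1 e2 e3


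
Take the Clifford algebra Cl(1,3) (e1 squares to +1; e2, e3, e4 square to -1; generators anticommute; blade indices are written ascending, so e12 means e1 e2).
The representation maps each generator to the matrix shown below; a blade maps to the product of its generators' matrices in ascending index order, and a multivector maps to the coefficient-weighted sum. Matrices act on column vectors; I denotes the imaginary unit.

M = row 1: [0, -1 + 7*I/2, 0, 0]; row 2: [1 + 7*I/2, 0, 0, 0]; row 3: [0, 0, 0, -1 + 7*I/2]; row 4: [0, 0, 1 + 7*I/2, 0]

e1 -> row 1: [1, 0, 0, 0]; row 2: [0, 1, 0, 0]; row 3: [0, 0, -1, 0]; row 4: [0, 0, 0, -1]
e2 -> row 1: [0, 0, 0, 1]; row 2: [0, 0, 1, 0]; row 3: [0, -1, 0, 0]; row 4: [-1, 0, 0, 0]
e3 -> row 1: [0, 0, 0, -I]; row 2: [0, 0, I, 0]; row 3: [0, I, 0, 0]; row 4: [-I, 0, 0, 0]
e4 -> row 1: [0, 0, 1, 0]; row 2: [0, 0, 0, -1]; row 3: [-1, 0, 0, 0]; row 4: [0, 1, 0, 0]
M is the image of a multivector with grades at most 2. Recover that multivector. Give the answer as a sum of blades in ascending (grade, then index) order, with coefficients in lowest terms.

Method: the blade images are trace-orthogonal — tr(rho(e_A) rho(e_B)^-1) = 4 if A = B and 0 otherwise — and rho(e_A)^-1 = (e_A)^2 * rho(e_A) with (e_A)^2 = +1 or -1, so the coefficient of e_A in the preimage is (e_A)^2 * tr(M rho(e_A))/4.
Nonzero projections over blades of grade <= 2: e24: (e24)^2 = -1, tr(M rho(e24)) = 4, coefficient -1; e34: (e34)^2 = -1, tr(M rho(e34)) = 14, coefficient -7/2. Every other blade of grade <= 2 projects to 0.
Answer: -e24 - 7/2*e34


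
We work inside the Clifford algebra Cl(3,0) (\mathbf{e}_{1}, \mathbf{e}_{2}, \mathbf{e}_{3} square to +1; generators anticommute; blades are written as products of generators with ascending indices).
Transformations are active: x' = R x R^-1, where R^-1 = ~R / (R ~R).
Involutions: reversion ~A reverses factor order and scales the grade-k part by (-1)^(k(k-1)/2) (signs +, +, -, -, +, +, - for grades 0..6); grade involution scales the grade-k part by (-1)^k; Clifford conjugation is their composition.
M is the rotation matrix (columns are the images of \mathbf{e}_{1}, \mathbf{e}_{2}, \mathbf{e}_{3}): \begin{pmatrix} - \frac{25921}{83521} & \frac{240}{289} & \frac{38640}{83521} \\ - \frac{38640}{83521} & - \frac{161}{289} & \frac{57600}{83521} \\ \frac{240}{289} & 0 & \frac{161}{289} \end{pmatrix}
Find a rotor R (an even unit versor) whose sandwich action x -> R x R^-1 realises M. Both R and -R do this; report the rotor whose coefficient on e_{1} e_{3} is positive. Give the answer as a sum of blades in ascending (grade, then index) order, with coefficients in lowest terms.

Method: write R = a + b12*e_{1} e_{2} + b13*e_{1} e_{3} + b23*e_{2} e_{3} with a^2 + b12^2 + b13^2 + b23^2 = 1 (so R^-1 = ~R). Expanding the columns R e_j ~R gives tr M = 4a^2 - 1 and, from the antisymmetric part, M21 - M12 = -4a*b12, M13 - M31 = 4a*b13, M32 - M23 = -4a*b23.
Here tr M = -\frac{25921}{83521}, so a^2 = (1 + tr M)/4 = \frac{14400}{83521} and a = ±\frac{120}{289}. Taking a = \frac{120}{289}: M21 - M12 = -\frac{108000}{83521}, M13 - M31 = -\frac{30720}{83521}, M32 - M23 = -\frac{57600}{83521}, giving b12 = \frac{225}{289}, b13 = -\frac{64}{289}, b23 = \frac{120}{289}, i.e. R = \frac{120}{289} + \frac{225}{289} e_{1} e_{2} - \frac{64}{289} e_{1} e_{3} + \frac{120}{289} e_{2} e_{3}.
Its e_{1} e_{3} coefficient is negative, so report the other preimage -R.
Answer: -\frac{120}{289} - \frac{225}{289} e_{1} e_{2} + \frac{64}{289} e_{1} e_{3} - \frac{120}{289} e_{2} e_{3}. Why the constraint matters: R and -R act identically through the sandwich — M has trace -\frac{25921}{83521} either way — so only the sign condition on e_{1} e_{3} picks one of the two preimages.


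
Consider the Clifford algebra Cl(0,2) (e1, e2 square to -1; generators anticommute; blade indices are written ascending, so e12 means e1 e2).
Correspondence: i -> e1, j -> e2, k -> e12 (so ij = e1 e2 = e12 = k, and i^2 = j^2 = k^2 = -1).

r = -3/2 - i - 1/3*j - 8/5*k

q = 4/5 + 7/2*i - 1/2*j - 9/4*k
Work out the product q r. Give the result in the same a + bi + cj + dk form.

In blades: q = 4/5 + 7/2*e1 - 1/2*e2 - 9/4*e12, r = -3/2 - e1 - 1/3*e2 - 8/5*e12.
Distribute q over r term by term (generator squares from the signature, products reordered to ascending indices): (4/5)*r = -6/5 - 4/5*e1 - 4/15*e2 - 32/25*e12; (7/2*e1)*r = 7/2 - 21/4*e1 + 28/5*e2 - 7/6*e12; (-1/2*e2)*r = -1/6 + 4/5*e1 + 3/4*e2 - 1/2*e12; (-9/4*e12)*r = -18/5 - 3/4*e1 + 9/4*e2 + 27/8*e12.
Sum: -22/15 - 6*e1 + 25/3*e2 + 257/600*e12; translating back through the correspondence:
Answer: -22/15 - 6i + 25/3*j + 257/600*k


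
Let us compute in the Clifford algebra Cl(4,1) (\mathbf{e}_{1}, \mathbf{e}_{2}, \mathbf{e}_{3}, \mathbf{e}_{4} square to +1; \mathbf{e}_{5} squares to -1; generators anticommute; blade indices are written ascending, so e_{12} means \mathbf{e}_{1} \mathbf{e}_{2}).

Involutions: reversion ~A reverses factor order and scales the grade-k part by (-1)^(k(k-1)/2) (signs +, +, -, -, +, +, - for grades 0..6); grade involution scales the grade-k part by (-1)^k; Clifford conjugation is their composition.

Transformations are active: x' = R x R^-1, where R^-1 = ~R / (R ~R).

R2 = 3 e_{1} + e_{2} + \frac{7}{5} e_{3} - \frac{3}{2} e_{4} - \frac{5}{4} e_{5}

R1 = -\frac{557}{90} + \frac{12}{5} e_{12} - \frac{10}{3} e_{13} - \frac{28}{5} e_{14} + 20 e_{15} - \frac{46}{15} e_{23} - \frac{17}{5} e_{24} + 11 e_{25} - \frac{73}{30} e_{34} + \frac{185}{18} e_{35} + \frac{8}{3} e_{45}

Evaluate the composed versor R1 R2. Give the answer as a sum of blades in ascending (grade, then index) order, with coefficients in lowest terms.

Distribute over the terms of R2 (each basis-blade product reordered to ascending indices, repeated generators contracted through their squares):
R1 (3 e_{1}) = -\frac{557}{30} e_{1} - \frac{36}{5} e_{2} + 10 e_{3} + \frac{84}{5} e_{4} - 60 e_{5} - \frac{46}{5} e_{123} - \frac{51}{5} e_{124} + 33 e_{125} - \frac{73}{10} e_{134} + \frac{185}{6} e_{135} + 8 e_{145}
R1 (e_{2}) = \frac{12}{5} e_{1} - \frac{557}{90} e_{2} + \frac{46}{15} e_{3} + \frac{17}{5} e_{4} - 11 e_{5} + \frac{10}{3} e_{123} + \frac{28}{5} e_{124} - 20 e_{125} - \frac{73}{30} e_{234} + \frac{185}{18} e_{235} + \frac{8}{3} e_{245}
R1 (\frac{7}{5} e_{3}) = -\frac{14}{3} e_{1} - \frac{322}{75} e_{2} - \frac{3899}{450} e_{3} + \frac{511}{150} e_{4} - \frac{259}{18} e_{5} + \frac{84}{25} e_{123} + \frac{196}{25} e_{134} - 28 e_{135} + \frac{119}{25} e_{234} - \frac{77}{5} e_{235} + \frac{56}{15} e_{345}
R1 (-\frac{3}{2} e_{4}) = \frac{42}{5} e_{1} + \frac{51}{10} e_{2} + \frac{73}{20} e_{3} + \frac{557}{60} e_{4} + 4 e_{5} - \frac{18}{5} e_{124} + 5 e_{134} + 30 e_{145} + \frac{23}{5} e_{234} + \frac{33}{2} e_{245} + \frac{185}{12} e_{345}
R1 (-\frac{5}{4} e_{5}) = 25 e_{1} + \frac{55}{4} e_{2} + \frac{925}{72} e_{3} + \frac{10}{3} e_{4} + \frac{557}{72} e_{5} - 3 e_{125} + \frac{25}{6} e_{135} + 7 e_{145} + \frac{23}{6} e_{235} + \frac{17}{4} e_{245} + \frac{73}{24} e_{345}
Summing the partial products and collecting blades:
Answer: \frac{377}{30} e_{1} + \frac{1051}{900} e_{2} + \frac{37619}{1800} e_{3} + \frac{10867}{300} e_{4} - \frac{5303}{72} e_{5} - \frac{188}{75} e_{123} - \frac{41}{5} e_{124} + 10 e_{125} + \frac{277}{50} e_{134} + 7 e_{135} + 45 e_{145} + \frac{1039}{150} e_{234} - \frac{58}{45} e_{235} + \frac{281}{12} e_{245} + \frac{2663}{120} e_{345}


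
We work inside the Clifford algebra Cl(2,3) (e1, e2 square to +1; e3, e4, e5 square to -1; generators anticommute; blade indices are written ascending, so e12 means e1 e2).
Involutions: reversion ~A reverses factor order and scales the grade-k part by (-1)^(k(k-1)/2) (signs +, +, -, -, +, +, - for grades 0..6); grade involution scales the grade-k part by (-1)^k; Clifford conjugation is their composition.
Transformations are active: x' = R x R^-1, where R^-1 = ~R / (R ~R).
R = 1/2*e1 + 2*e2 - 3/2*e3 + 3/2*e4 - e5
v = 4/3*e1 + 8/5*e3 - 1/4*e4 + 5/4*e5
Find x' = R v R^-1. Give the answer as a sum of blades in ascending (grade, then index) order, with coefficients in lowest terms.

~R = 1/2*e1 + 2*e2 - 3/2*e3 + 3/2*e4 - e5, and R ~R = -5/4, so R^-1 = ~R / (-5/4).
R v = 563/120 - 8/3*e12 + 14/5*e13 - 17/8*e14 + 47/24*e15 + 16/5*e23 - 1/2*e24 + 5/2*e25 - 81/40*e34 - 11/40*e35 + 13/8*e45
Answer: -763/150*e1 - 1126/75*e2 + 483/50*e3 - 1101/100*e4 + 1877/300*e5


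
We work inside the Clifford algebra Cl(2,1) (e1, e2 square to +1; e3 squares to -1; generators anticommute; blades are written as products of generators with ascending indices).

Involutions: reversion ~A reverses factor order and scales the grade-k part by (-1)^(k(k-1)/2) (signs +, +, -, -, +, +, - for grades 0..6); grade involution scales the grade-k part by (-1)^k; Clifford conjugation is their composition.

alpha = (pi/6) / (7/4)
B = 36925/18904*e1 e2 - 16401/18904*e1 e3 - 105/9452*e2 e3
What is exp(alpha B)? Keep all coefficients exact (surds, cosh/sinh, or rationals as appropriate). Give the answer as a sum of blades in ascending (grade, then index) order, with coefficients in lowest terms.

B^2 term by term: the squares give (36925/18904)^2*(e1 e2)^2 + (-16401/18904)^2*(e1 e3)^2 + (-105/9452)^2*(e2 e3)^2 = 1363455625/357361216*(-1) + 268992801/357361216*(+1) + 11025/89340304*(+1) = -49/16 (each basis 2-blade squares to minus the product of its generators' squares); cross terms between blades sharing an index anticommute and cancel. So B^2 = -49/16.
B^2 = -49/16 — the series telescopes trigonometrically here: l = 7/4, alpha*l = pi/6, so exp(alpha B) = cos(pi/6) + (sin(pi/6)/(7/4))*B = sqrt(3)/2 + (2/7)*B.
Answer: sqrt(3)/2 + 5275/9452*e1 e2 - 2343/9452*e1 e3 - 15/4726*e2 e3


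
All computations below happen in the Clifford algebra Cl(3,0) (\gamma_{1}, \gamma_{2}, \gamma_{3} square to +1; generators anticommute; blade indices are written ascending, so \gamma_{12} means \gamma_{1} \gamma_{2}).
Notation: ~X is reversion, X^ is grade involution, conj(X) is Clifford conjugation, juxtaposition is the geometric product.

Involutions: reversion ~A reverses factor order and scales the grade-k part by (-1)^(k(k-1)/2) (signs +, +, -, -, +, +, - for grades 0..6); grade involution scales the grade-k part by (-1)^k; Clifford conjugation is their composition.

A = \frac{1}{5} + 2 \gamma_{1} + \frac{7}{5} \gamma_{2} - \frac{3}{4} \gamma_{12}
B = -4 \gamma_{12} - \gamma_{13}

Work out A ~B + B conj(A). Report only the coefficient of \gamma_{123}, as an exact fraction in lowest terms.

first term: 3 - \frac{28}{5} \gamma_{1} + 8 \gamma_{2} + 2 \gamma_{3} + \frac{4}{5} \gamma_{12} + \frac{1}{5} \gamma_{13} + \frac{3}{4} \gamma_{23} - \frac{7}{5} \gamma_{123}
second term: 3 + \frac{28}{5} \gamma_{1} - 8 \gamma_{2} - 2 \gamma_{3} - \frac{4}{5} \gamma_{12} - \frac{1}{5} \gamma_{13} - \frac{3}{4} \gamma_{23} - \frac{7}{5} \gamma_{123}
Answer: -\frac{14}{5}


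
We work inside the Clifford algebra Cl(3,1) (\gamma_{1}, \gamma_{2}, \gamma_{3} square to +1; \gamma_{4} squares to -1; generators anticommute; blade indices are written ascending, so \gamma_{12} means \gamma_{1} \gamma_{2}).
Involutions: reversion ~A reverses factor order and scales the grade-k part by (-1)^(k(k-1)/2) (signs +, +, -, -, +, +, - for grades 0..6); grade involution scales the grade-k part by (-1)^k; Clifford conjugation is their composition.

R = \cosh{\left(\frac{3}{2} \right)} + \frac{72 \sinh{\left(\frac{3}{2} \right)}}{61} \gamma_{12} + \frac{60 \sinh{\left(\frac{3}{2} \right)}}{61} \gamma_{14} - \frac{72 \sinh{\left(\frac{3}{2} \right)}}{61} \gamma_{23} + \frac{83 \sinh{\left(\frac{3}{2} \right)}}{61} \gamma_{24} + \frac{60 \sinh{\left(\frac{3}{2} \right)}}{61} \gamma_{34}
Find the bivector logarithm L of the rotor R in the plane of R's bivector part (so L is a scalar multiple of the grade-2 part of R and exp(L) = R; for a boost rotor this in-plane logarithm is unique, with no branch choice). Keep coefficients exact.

The scalar part of R is \cosh{\left(\frac{3}{2} \right)}, which determines |rapidity| via cosh; the sign lives in the bivector part, and pairing them (bivector part over sinh of the rapidity = the plane) gives the unique in-plane L = rapidity * plane.
Concretely: cosh(rapidity) = \cosh{\left(\frac{3}{2} \right)} gives rapidity = ±\frac{3}{2}, and since rapidity/sinh(rapidity) is even the sign is immaterial: L = (rapidity/sinh(rapidity)) * <R>_2 = (\frac{3}{2 \sinh{\left(\frac{3}{2} \right)}}) * <R>_2.
Answer: \frac{108}{61} \gamma_{12} + \frac{90}{61} \gamma_{14} - \frac{108}{61} \gamma_{23} + \frac{249}{122} \gamma_{24} + \frac{90}{61} \gamma_{34}


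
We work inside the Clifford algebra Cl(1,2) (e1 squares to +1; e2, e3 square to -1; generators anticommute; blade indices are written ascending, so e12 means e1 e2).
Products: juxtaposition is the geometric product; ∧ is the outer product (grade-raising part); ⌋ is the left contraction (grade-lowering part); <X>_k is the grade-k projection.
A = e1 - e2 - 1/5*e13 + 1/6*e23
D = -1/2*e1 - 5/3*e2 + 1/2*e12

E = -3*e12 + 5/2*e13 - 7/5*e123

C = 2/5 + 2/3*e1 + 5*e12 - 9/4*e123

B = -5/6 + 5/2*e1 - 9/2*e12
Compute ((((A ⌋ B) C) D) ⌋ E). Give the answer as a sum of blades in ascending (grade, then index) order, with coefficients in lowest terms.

step 1: 5/2 + 9/2*e1 - 9/2*e2
step 2: 4 - 571/30*e1 + 207/10*e2 + 31/2*e12 + 81/8*e13 - 81/8*e23 - 45/8*e123
step 3: 1553/30 + 2051/60*e1 - 253/30*e2 + 153/8*e3 + 7933/180*e12 + 69/16*e13 + 63/8*e23 + 351/16*e123
step 4: -43547/480 + 6731/80*e1 - 7721/80*e2 + 42763/1800*e3 - 5141/40*e12 + 42367/300*e13 - 14357/300*e23 - 10871/150*e123
Answer: -43547/480 + 6731/80*e1 - 7721/80*e2 + 42763/1800*e3 - 5141/40*e12 + 42367/300*e13 - 14357/300*e23 - 10871/150*e123


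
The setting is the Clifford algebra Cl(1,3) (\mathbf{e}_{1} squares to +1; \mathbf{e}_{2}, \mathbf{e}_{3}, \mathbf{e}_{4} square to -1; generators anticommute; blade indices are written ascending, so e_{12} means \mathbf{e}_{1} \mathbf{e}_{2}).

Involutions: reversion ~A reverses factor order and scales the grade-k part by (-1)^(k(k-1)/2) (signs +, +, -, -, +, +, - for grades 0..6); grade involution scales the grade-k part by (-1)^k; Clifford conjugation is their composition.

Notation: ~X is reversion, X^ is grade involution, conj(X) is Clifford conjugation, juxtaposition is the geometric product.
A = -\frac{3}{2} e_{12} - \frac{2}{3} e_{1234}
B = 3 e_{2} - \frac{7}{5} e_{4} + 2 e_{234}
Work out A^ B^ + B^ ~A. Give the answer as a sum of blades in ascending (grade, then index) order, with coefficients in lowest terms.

first term: -\frac{19}{6} e_{1} + \frac{14}{15} e_{123} - \frac{21}{10} e_{124} - 5 e_{134}
second term: -\frac{35}{6} e_{1} - \frac{14}{15} e_{123} + \frac{21}{10} e_{124} - e_{134}
Answer: -9 e_{1} - 6 e_{134}


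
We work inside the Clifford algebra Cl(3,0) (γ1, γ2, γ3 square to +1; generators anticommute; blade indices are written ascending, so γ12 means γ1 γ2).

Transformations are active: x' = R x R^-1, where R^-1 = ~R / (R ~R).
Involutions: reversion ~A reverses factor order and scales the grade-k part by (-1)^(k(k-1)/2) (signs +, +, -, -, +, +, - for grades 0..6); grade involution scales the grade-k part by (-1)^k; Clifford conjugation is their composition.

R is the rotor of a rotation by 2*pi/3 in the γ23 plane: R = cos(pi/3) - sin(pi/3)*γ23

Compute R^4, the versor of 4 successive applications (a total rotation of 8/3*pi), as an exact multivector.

Half-angle bookkeeping: 4 applications in γ23 add up to rotor phase 4*pi/3 = 4*pi/3, so R^4 = cos(4*pi/3) - sin(4*pi/3)*γ23.
cos(4*pi/3) = -1/2 and sin(4*pi/3) = -sqrt(3)/2, so R^4 = -1/2 + sqrt(3)/2*γ23. The net rotation is 2/3*pi (after discarding 1 full turn, each of which contributes a factor -1 to the rotor); the rotor keeps the half-angle phase exactly.
Answer: -1/2 + sqrt(3)/2*γ23


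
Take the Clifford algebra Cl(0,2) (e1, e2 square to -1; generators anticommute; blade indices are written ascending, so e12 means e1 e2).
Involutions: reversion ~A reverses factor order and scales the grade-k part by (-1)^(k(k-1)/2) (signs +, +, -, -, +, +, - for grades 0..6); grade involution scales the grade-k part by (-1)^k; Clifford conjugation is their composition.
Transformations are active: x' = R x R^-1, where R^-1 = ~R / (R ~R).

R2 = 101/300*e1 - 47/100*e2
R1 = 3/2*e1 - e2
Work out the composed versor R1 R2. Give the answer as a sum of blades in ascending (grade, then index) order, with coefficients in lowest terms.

Distribute over the terms of R1 (each basis-blade product reordered to ascending indices, repeated generators contracted through their squares):
(3/2*e1) R2 = -101/200 - 141/200*e12
(-e2) R2 = -47/100 + 101/300*e12
Summing the partial products and collecting blades:
Answer: -39/40 - 221/600*e12


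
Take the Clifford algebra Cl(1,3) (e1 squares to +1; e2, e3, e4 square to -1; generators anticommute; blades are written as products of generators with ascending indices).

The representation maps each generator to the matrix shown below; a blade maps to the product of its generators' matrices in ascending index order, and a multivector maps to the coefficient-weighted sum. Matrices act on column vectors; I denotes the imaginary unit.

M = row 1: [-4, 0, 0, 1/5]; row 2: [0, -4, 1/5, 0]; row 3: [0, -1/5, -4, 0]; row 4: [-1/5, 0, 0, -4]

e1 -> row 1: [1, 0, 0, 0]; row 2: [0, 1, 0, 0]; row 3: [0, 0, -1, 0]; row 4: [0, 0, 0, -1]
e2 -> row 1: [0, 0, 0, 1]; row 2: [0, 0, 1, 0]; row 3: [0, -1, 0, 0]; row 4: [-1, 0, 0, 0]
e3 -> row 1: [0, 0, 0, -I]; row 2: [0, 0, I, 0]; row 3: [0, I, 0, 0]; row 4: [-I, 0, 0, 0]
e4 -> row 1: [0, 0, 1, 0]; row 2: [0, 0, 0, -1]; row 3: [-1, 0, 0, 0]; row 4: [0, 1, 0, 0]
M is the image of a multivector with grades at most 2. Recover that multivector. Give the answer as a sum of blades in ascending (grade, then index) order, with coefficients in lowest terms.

Method: the blade images are trace-orthogonal — tr(rho(e_A) rho(e_B)^-1) = 4 if A = B and 0 otherwise — and rho(e_A)^-1 = (e_A)^2 * rho(e_A) with (e_A)^2 = +1 or -1, so the coefficient of e_A in the preimage is (e_A)^2 * tr(M rho(e_A))/4.
Nonzero projections over blades of grade <= 2: 1: (1)^2 = +1, tr(M 1) = -16, coefficient -4; e2: (e2)^2 = -1, tr(M rho(e2)) = -4/5, coefficient 1/5. Every other blade of grade <= 2 projects to 0.
Answer: -4 + 1/5*e2


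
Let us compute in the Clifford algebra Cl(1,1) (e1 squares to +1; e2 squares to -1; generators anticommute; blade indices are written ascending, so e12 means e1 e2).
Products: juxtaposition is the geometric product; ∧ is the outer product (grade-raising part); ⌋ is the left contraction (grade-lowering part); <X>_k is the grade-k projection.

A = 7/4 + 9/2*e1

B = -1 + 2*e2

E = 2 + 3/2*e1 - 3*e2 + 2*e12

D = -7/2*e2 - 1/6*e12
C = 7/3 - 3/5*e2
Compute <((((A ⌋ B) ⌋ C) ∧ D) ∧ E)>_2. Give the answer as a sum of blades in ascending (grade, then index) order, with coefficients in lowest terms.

step 1: -7/4 + 7/2*e2
step 2: -119/60 + 21/20*e2
step 3: 833/120*e2 + 119/360*e12
step 4: 833/60*e2 - 7021/720*e12
step 5: -7021/720*e12
Answer: -7021/720*e12


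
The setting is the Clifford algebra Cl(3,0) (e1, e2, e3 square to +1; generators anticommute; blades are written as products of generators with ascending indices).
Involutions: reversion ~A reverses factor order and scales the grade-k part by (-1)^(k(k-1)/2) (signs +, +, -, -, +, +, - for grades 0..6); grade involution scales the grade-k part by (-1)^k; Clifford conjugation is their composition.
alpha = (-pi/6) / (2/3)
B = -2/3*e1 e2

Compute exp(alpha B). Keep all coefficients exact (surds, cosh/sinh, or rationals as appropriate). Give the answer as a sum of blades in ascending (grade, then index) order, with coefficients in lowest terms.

B^2 = (-2/3)^2*(e1 e2)^2 = 4/9*(-1) = -4/9 (a basis 2-blade squares to minus the product of its generators' squares).
B^2 = -4/9 — circular case — the even/odd split gives cos and sin: l = 2/3, alpha*l = -pi/6, so exp(alpha B) = cos(-pi/6) + (sin(-pi/6)/(2/3))*B = sqrt(3)/2 + (-3/4)*B.
Answer: sqrt(3)/2 + 1/2*e1 e2
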